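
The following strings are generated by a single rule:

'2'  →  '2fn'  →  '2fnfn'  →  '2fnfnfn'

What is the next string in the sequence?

The strings grow by a fixed suffix fn each time.
One more step from 2fnfnfn gives the answer.

2fnfnfnfn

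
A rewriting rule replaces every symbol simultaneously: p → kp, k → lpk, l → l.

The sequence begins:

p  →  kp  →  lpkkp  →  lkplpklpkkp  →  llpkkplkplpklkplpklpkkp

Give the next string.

llkplpklpkkpllpkkplkplpkllpkkplkplpklkplpklpkkp

Replace each of the 23 characters of llpkkplkplpklkplpklpkkp in place — l l kp lpk lpk kp l lpk kp l kp lpk l lpk kp l kp lpk l kp lpk lpk kp — and concatenate.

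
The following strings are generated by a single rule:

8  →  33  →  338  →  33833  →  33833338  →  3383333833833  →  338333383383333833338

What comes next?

Each term (from the third on) is the previous term followed by the one before it: term 3 = 33·8 = 338.
So term 8 is 338333383383333833338·3383333833833.

3383333833833338333383383333833833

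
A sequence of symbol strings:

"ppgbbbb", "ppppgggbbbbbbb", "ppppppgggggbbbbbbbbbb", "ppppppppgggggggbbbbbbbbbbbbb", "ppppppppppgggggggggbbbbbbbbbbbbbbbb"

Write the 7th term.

Each string has the form p^{2n} g^{2n-1} b^{3n+1} (n = 1, 2, …).
Setting n = 7 gives 14, 13, 22 characters in each block.

ppppppppppppppgggggggggggggbbbbbbbbbbbbbbbbbbbbbb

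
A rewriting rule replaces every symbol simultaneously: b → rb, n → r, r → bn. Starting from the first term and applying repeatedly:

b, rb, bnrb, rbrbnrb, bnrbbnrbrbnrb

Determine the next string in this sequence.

φ(bnrbbnrbrbnrb) expands symbol-by-symbol to rb r bn rb rb r bn rb bn rb r bn rb; joining the 13 pieces gives the next term.

rbrbnrbrbrbnrbbnrbrbnrb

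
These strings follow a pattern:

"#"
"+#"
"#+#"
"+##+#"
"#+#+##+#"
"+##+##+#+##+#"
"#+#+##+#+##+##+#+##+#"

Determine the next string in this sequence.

+##+##+#+##+##+#+##+#+##+##+#+##+#

Each term (from the third on) is the two preceding terms concatenated in order: term 3 = #·+# = #+#.
The next term joins +##+##+#+##+# and #+#+##+#+##+##+#+##+#.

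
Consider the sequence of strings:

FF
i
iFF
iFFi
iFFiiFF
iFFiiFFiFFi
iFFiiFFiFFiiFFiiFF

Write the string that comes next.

This is a Fibonacci-style word recurrence s(k) = s(k−1)·s(k−2): e.g. i·FF = iFF.
The next term joins iFFiiFFiFFiiFFiiFF and iFFiiFFiFFi.

iFFiiFFiFFiiFFiiFFiFFiiFFiFFi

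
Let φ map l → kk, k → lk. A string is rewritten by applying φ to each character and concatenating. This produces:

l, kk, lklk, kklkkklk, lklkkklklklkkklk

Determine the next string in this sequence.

Replace each of the 16 characters of lklkkklklklkkklk in place — kk lk kk lk lk lk kk lk kk lk kk lk lk lk kk lk — and concatenate.

kklkkklklklkkklkkklkkklklklkkklk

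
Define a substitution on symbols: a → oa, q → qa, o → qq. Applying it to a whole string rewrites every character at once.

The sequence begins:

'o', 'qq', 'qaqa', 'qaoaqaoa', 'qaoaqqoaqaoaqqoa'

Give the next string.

φ(qaoaqqoaqaoaqqoa) expands symbol-by-symbol to qa oa qq oa qa qa qq oa qa oa qq oa qa qa qq oa; joining the 16 pieces gives the next term.

qaoaqqoaqaqaqqoaqaoaqqoaqaqaqqoa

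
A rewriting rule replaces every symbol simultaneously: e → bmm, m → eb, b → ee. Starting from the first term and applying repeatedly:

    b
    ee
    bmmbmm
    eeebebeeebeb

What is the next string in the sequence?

bmmbmmbmmeebmmeebmmbmmbmmeebmmee

Expanding eeebebeeebeb: e→bmm, e→bmm, e→bmm, b→ee, e→bmm, b→ee, e→bmm, e→bmm, e→bmm, b→ee, e→bmm, b→ee. Concatenated: bmm bmm bmm ee bmm ee bmm bmm bmm ee bmm ee.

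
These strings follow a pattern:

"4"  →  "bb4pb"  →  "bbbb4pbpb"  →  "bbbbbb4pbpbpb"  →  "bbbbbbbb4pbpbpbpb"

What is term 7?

bbbbbbbbbbbb4pbpbpbpbpbpb

Every step adds bb to the front and pb to the end of the previous string.
From bbbbbbbb4pbpbpbpb, 2 further steps: bbbbbbbb4pbpbpbpb → bbbbbbbbbb4pbpbpbpbpb → (answer).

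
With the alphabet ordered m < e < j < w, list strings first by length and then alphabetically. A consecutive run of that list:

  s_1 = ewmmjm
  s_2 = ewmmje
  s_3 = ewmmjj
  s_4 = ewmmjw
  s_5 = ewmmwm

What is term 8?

ewmmww

Stepping forward 3 times from ewmmwm: ewmmwm → ewmmwe → ewmmwj, then the target.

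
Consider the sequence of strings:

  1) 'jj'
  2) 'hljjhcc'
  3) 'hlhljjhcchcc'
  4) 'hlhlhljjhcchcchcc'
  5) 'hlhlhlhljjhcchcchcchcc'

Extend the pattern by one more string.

Each term wraps the previous one in hl on the left and hcc on the right.
One more step from hlhlhlhljjhcchcchcchcc gives the answer.

hlhlhlhlhljjhcchcchcchcchcc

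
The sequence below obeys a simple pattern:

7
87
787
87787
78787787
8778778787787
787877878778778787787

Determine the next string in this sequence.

8778778787787787877878778778787787

Each term (from the third on) is the two preceding terms concatenated in order: term 3 = 7·87 = 787.
The next term joins 8778778787787 and 787877878778778787787.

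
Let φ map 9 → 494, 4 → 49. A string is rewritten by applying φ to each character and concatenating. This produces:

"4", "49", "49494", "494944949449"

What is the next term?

49494494944949494494944949494

Expanding 494944949449: 4→49, 9→494, 4→49, 9→494, 4→49, 4→49, 9→494, 4→49, 9→494, 4→49, 4→49, 9→494. Concatenated: 49 494 49 494 49 49 494 49 494 49 49 494.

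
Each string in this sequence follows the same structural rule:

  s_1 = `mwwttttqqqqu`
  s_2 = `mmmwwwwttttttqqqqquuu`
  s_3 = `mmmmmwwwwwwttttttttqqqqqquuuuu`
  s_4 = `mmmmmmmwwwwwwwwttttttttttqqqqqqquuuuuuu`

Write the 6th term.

mmmmmmmmmmmwwwwwwwwwwwwttttttttttttttqqqqqqqqquuuuuuuuuuu

Each string has the form m^{2n-1} w^{2n} t^{2n+2} q^{n+3} u^{2n-1} (n = 1, 2, …).
Setting n = 6 gives 11, 12, 14, 9, 11 characters in each block.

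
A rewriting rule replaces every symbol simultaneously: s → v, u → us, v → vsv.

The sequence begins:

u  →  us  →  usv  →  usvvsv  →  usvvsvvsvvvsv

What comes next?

usvvsvvsvvvsvvsvvvsvvsvvsvvvsv

φ(usvvsvvsvvvsv) expands symbol-by-symbol to us v vsv vsv v vsv vsv v vsv vsv vsv v vsv; joining the 13 pieces gives the next term.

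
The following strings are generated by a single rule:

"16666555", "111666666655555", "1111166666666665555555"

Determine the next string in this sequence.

Reading off run lengths: 1 runs 1, 3, 5; 6 runs 4, 7, 10; 5 runs 3, 5, 7 — each is linear in n (n = 1, 2, …).
Setting n = 4 gives 7, 13, 9 characters in each block.

11111116666666666666555555555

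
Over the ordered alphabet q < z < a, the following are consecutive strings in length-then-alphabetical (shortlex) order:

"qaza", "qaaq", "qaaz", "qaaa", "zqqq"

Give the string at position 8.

zqzq

Continuing the enumeration 3 steps past zqqq: zqqq → zqqz → zqqa → (answer).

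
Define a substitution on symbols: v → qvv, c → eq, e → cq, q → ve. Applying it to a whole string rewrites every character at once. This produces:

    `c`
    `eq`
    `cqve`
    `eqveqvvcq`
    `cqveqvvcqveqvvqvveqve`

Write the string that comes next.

φ(cqveqvvcqveqvvqvveqve) expands symbol-by-symbol to eq ve qvv cq ve qvv qvv eq ve qvv cq ve qvv qvv ve qvv qvv cq ve qvv cq; joining the 21 pieces gives the next term.

eqveqvvcqveqvvqvveqveqvvcqveqvvqvvveqvvqvvcqveqvvcq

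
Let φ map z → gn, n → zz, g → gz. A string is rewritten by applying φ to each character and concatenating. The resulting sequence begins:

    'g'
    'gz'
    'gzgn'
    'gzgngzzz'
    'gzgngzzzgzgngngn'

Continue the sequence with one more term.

gzgngzzzgzgngngngzgngzzzgzzzgzzz

Applying the rule to each of the 16 symbols of gzgngzzzgzgngngn gives the pieces gz gn gz zz gz gn gn gn gz gn gz zz gz zz gz zz, which concatenate to the answer.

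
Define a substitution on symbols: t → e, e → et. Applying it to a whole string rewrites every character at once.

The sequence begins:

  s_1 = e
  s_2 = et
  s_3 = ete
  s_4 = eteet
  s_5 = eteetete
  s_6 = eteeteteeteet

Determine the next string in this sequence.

Replace each of the 13 characters of eteeteteeteet in place — et e et et e et e et et e et et e — and concatenate.

eteeteteeteeteteetete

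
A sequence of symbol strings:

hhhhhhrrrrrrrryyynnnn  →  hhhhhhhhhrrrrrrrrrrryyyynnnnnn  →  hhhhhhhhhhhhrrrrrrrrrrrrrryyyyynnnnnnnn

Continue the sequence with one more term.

hhhhhhhhhhhhhhhrrrrrrrrrrrrrrrrryyyyyynnnnnnnnnn

Term n consists of 3n h's, followed by 3n+2 r's, followed by n+1 y's, followed by 2n n's, where the shown terms are n = 2, 3, 4.
For the next term, n = 5, so the run lengths are 15, 17, 6, 10.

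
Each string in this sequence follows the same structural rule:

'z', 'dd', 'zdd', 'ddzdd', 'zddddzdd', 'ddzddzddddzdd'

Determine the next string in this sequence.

zddddzddddzddzddddzdd

From term 3 onward, concatenate the second-to-last term with the last: z·dd = zdd, dd·zdd = ddzdd, …
The next term joins zddddzdd and ddzddzddddzdd.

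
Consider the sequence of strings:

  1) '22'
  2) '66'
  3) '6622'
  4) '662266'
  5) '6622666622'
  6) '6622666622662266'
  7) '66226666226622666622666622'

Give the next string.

This is a Fibonacci-style word recurrence s(k) = s(k−1)·s(k−2): e.g. 66·22 = 6622.
The next term joins 66226666226622666622666622 and 6622666622662266.

662266662266226666226666226622666622662266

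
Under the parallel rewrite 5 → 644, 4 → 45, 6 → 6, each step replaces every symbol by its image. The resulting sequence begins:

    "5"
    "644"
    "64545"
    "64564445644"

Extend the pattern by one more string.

Apply φ to 64564445644 symbol by symbol: 6→6, 4→45, 5→644, 6→6, 4→45, 4→45, 4→45, 5→644, 6→6, 4→45, 4→45; joined: 6 45 644 6 45 45 45 644 6 45 45.

645644645454564464545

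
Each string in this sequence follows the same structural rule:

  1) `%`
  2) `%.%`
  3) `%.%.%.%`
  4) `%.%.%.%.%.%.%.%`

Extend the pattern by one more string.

%.%.%.%.%.%.%.%.%.%.%.%.%.%.%.%

Every step duplicates the string with '.' between the halves.
So the next term is two copies of %.%.%.%.%.%.%.% with '.' between the halves.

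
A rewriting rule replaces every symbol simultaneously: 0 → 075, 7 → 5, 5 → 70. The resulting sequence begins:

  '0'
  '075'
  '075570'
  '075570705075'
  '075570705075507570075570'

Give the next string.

075570705075507570075570700755705075075570705075

Applying the rule to each of the 24 symbols of 075570705075507570075570 gives the pieces 075 5 70 70 5 075 5 075 70 075 5 70 70 075 5 70 5 075 075 5 70 70 5 075, which concatenate to the answer.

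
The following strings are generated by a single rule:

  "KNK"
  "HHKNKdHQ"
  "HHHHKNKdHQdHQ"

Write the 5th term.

HHHHHHHHKNKdHQdHQdHQdHQ

Each term wraps the previous one in HH on the left and dHQ on the right.
From HHHHKNKdHQdHQ, 2 further steps: HHHHKNKdHQdHQ → HHHHHHKNKdHQdHQdHQ → (answer).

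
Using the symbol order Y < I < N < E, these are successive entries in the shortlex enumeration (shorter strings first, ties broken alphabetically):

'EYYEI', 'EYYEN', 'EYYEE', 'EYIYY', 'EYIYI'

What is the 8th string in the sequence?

EYIIY

Stepping forward 3 times from EYIYI: EYIYI → EYIYN → EYIYE, then the target.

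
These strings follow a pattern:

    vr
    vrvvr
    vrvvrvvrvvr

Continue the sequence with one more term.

s(k+1) = s(k)·v·s(k) — each term doubles the last with 'v' between the halves.
One more doubling of vrvvrvvrvvr gives the answer.

vrvvrvvrvvrvvrvvrvvrvvr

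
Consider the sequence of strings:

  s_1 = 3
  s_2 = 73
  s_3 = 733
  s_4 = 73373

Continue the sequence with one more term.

73373733

This is a Fibonacci-style word recurrence s(k) = s(k−1)·s(k−2): e.g. 73·3 = 733.
Continuing: 73373 · 733 gives term 5.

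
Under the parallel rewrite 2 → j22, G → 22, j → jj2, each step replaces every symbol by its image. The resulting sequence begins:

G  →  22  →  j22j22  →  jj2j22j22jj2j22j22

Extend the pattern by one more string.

jj2jj2j22jj2j22j22jj2j22j22jj2jj2j22jj2j22j22jj2j22j22

φ(jj2j22j22jj2j22j22) expands symbol-by-symbol to jj2 jj2 j22 jj2 j22 j22 jj2 j22 j22 jj2 jj2 j22 jj2 j22 j22 jj2 j22 j22; joining the 18 pieces gives the next term.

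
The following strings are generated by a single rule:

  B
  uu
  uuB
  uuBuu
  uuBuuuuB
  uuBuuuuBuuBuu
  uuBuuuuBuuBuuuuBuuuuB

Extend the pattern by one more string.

Each term (from the third on) is the previous term followed by the one before it: term 3 = uu·B = uuB.
The next term joins uuBuuuuBuuBuuuuBuuuuB and uuBuuuuBuuBuu.

uuBuuuuBuuBuuuuBuuuuBuuBuuuuBuuBuu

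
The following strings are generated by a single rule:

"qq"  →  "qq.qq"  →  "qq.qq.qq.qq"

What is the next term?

s(k+1) = s(k)·.·s(k) — each term doubles the last with '.' between the halves.
So the next term is two copies of qq.qq.qq.qq with '.' between the halves.

qq.qq.qq.qq.qq.qq.qq.qq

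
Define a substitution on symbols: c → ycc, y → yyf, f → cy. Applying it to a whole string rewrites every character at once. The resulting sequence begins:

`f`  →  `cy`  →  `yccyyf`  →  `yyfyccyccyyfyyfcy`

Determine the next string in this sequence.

yyfyyfcyyyfyccyccyyfyccyccyyfyyfcyyyfyyfcyyccyyf

Applying the rule to each of the 17 symbols of yyfyccyccyyfyyfcy gives the pieces yyf yyf cy yyf ycc ycc yyf ycc ycc yyf yyf cy yyf yyf cy ycc yyf, which concatenate to the answer.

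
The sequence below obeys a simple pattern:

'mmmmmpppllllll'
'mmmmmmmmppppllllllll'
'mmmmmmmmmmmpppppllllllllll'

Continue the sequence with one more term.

mmmmmmmmmmmmmmppppppllllllllllll

Term n consists of 3n-1 m's, followed by n+1 p's, followed by 2n+2 l's, where the shown terms are n = 2, 3, 4.
Setting n = 5 gives 14, 6, 12 characters in each block.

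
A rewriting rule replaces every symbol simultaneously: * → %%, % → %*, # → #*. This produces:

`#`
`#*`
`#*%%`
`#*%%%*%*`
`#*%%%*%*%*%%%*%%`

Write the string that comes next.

#*%%%*%*%*%%%*%%%*%%%*%*%*%%%*%*

Replace each of the 16 characters of #*%%%*%*%*%%%*%% in place — #* %% %* %* %* %% %* %% %* %% %* %* %* %% %* %* — and concatenate.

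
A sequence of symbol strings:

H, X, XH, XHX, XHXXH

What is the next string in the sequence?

XHXXHXHX

From term 3 onward, concatenate the last term with the second-to-last: X·H = XH, XH·X = XHX, …
The next term joins XHXXH and XHX.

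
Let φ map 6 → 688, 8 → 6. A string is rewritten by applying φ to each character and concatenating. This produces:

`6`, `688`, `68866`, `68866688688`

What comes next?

Rewriting each symbol of 68866688688: 6→688, 8→6, 8→6, 6→688, 6→688, 6→688, 8→6, 8→6, 6→688, 8→6, 8→6, which concatenates to 688 6 6 688 688 688 6 6 688 6 6.

688666886886886668866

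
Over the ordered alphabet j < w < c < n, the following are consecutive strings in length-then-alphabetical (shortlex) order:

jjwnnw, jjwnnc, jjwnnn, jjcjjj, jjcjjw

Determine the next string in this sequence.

jjcjjc

Treat jjcjjw as a base-4 numeral over the given alphabet and add one, carrying through any trailing n's.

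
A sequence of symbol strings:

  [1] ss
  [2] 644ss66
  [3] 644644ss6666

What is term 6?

644644644644644ss6666666666

Each term wraps the previous one in 644 on the left and 66 on the right.
From 644644ss6666, 3 further steps: 644644ss6666 → 644644644ss666666 → 644644644644ss66666666 → (answer).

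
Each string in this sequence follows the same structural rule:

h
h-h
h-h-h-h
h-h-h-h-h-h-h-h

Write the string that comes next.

h-h-h-h-h-h-h-h-h-h-h-h-h-h-h-h

Each string is two copies of the previous one joined by '-'.
One more doubling of h-h-h-h-h-h-h-h gives the answer.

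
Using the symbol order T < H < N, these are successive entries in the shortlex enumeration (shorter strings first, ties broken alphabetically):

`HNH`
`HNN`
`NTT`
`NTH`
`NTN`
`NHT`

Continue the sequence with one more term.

NHH

Find the rightmost character of NHT below N, bump it to the next letter, and reset everything to its right to T.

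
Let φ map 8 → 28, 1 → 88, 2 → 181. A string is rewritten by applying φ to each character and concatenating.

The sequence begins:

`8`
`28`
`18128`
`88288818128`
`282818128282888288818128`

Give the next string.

Rewriting the 24 symbols of 282818128282888288818128 one by one yields 181 28 181 28 88 28 88 181 28 181 28 181 28 28 28 181 28 28 28 88 28 88 181 28; concatenated:

1812818128882888181281812818128282818128282888288818128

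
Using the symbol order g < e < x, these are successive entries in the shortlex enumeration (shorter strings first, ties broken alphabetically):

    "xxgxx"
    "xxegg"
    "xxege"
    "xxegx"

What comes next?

Treat xxegx as a base-3 numeral over the given alphabet and add one, carrying through any trailing x's.

xxeeg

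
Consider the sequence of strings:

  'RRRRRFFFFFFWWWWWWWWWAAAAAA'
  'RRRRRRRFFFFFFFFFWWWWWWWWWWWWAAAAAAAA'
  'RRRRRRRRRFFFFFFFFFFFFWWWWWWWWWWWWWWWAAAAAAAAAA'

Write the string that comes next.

RRRRRRRRRRRFFFFFFFFFFFFFFFWWWWWWWWWWWWWWWWWWAAAAAAAAAAAA

Term n consists of 2n+1 R's, followed by 3n F's, followed by 3n+3 W's, followed by 2n+2 A's, where the shown terms are n = 2, 3, 4.
Setting n = 5 gives 11, 15, 18, 12 characters in each block.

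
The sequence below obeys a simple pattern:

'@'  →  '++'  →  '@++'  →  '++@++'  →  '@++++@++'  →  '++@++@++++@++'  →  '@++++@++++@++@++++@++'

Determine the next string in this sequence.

++@++@++++@++@++++@++++@++@++++@++

From term 3 onward, concatenate the second-to-last term with the last: @·++ = @++, ++·@++ = ++@++, …
The next term joins ++@++@++++@++ and @++++@++++@++@++++@++.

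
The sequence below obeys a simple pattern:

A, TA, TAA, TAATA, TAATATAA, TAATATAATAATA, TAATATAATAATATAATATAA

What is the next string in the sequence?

Each term (from the third on) is the previous term followed by the one before it: term 3 = TA·A = TAA.
So term 8 is TAATATAATAATATAATATAA·TAATATAATAATA.

TAATATAATAATATAATATAATAATATAATAATA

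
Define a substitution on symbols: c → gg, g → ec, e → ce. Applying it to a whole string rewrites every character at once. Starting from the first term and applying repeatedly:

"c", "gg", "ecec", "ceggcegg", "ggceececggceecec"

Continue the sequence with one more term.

Replace each of the 16 characters of ggceececggceecec in place — ec ec gg ce ce gg ce gg ec ec gg ce ce gg ce gg — and concatenate.

ececggceceggceggececggceceggcegg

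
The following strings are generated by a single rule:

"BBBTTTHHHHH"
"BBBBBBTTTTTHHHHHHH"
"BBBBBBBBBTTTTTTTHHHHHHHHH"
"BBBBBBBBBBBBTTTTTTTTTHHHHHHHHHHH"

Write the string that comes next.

BBBBBBBBBBBBBBBTTTTTTTTTTTHHHHHHHHHHHHH

Each string has the form B^{3n} T^{2n+1} H^{2n+3} (n = 1, 2, …).
At n = 5 the blocks have lengths 15, 11, 13.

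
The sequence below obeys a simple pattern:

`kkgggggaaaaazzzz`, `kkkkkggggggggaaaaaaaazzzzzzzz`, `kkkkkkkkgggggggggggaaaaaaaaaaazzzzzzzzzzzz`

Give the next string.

kkkkkkkkkkkggggggggggggggaaaaaaaaaaaaaazzzzzzzzzzzzzzzz

Each string has the form k^{3n-1} g^{3n+2} a^{3n+2} z^{4n} (n = 1, 2, …).
Setting n = 4 gives 11, 14, 14, 16 characters in each block.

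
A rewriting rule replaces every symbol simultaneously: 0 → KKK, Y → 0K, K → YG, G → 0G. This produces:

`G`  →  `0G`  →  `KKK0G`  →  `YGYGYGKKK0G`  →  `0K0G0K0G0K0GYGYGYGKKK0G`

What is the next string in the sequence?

Rewriting the 23 symbols of 0K0G0K0G0K0GYGYGYGKKK0G one by one yields KKK YG KKK 0G KKK YG KKK 0G KKK YG KKK 0G 0K 0G 0K 0G 0K 0G YG YG YG KKK 0G; concatenated:

KKKYGKKK0GKKKYGKKK0GKKKYGKKK0G0K0G0K0G0K0GYGYGYGKKK0G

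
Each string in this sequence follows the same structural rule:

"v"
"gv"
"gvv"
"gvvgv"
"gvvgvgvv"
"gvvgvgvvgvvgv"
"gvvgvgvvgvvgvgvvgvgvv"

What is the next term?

gvvgvgvvgvvgvgvvgvgvvgvvgvgvvgvvgv

Each term (from the third on) is the previous term followed by the one before it: term 3 = gv·v = gvv.
Continuing: gvvgvgvvgvvgvgvvgvgvv · gvvgvgvvgvvgv gives term 8.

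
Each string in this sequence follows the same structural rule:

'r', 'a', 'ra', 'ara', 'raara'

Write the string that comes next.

araraara

From term 3 onward, concatenate the second-to-last term with the last: r·a = ra, a·ra = ara, …
The next term joins ara and raara.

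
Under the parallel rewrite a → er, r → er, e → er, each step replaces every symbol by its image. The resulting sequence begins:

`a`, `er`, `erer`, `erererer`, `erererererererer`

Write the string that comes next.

Applying the rule to each of the 16 symbols of erererererererer gives the pieces er er er er er er er er er er er er er er er er, which concatenate to the answer.

erererererererererererererererer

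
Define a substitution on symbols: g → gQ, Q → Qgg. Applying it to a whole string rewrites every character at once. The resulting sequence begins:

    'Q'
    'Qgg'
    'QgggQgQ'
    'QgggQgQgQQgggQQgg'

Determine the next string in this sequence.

Applying the rule to each of the 17 symbols of QgggQgQgQQgggQQgg gives the pieces Qgg gQ gQ gQ Qgg gQ Qgg gQ Qgg Qgg gQ gQ gQ Qgg Qgg gQ gQ, which concatenate to the answer.

QgggQgQgQQgggQQgggQQggQgggQgQgQQggQgggQgQ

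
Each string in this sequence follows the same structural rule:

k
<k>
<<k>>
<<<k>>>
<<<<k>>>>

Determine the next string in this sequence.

<<<<<k>>>>>

Each term wraps the previous one in < on the left and > on the right.
So the next term is <·<<<<k>>>>·>.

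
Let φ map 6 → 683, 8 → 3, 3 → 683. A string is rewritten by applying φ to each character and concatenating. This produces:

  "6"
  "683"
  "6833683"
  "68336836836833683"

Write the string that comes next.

68336836836833683683368368336836836833683

φ(68336836836833683) expands symbol-by-symbol to 683 3 683 683 683 3 683 683 3 683 683 3 683 683 683 3 683; joining the 17 pieces gives the next term.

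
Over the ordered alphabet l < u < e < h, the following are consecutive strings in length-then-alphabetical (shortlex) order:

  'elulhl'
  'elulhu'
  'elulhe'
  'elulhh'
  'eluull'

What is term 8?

Stepping forward 3 times from eluull: eluull → eluulu → eluule, then the target.

eluulh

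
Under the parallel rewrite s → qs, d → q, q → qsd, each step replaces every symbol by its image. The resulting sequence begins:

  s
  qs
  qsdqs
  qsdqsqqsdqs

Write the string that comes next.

Apply φ to qsdqsqqsdqs symbol by symbol: q→qsd, s→qs, d→q, q→qsd, s→qs, q→qsd, q→qsd, s→qs, d→q, q→qsd, s→qs; joined: qsd qs q qsd qs qsd qsd qs q qsd qs.

qsdqsqqsdqsqsdqsdqsqqsdqs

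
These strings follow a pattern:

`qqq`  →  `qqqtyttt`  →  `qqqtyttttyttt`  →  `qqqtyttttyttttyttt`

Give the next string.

Every step adds tyttt to the end: s(k+1) = s(k)·tyttt.
Applying this once more to qqqtyttttyttttyttt:

qqqtyttttyttttyttttyttt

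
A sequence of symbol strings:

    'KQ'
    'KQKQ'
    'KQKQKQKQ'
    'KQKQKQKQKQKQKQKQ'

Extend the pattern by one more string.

Every step duplicates the string.
Doubling KQKQKQKQKQKQKQKQ:

KQKQKQKQKQKQKQKQKQKQKQKQKQKQKQKQ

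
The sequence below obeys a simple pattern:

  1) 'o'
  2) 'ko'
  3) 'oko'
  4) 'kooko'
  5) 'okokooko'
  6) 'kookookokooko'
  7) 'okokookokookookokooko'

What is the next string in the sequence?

kookookokookookokookokookookokooko

From term 3 onward, concatenate the second-to-last term with the last: o·ko = oko, ko·oko = kooko, …
Continuing: kookookokooko · okokookokookookokooko gives term 8.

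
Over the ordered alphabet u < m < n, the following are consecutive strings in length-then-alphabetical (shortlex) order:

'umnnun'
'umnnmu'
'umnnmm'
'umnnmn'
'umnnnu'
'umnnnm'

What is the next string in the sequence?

umnnnn

Find the rightmost character of umnnnm below n, bump it to the next letter, and reset everything to its right to u.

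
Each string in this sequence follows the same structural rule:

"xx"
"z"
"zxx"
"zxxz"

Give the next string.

Each term (from the third on) is the previous term followed by the one before it: term 3 = z·xx = zxx.
The next term joins zxxz and zxx.

zxxzzxx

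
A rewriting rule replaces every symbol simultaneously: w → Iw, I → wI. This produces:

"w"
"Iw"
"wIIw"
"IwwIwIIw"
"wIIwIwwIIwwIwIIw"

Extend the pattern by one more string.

φ(wIIwIwwIIwwIwIIw) expands symbol-by-symbol to Iw wI wI Iw wI Iw Iw wI wI Iw Iw wI Iw wI wI Iw; joining the 16 pieces gives the next term.

IwwIwIIwwIIwIwwIwIIwIwwIIwwIwIIw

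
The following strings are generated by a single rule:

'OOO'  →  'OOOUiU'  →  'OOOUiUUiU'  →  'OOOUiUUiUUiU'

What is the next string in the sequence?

Every step adds UiU to the end: s(k+1) = s(k)·UiU.
So the next term is OOOUiUUiUUiU·UiU.

OOOUiUUiUUiUUiU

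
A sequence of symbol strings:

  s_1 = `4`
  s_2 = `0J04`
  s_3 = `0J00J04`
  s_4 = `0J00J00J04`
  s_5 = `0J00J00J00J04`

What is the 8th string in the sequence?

0J00J00J00J00J00J00J04

The strings grow by a fixed prefix 0J0 each time.
From 0J00J00J00J04, 3 further steps: 0J00J00J00J04 → 0J00J00J00J00J04 → 0J00J00J00J00J00J04 → (answer).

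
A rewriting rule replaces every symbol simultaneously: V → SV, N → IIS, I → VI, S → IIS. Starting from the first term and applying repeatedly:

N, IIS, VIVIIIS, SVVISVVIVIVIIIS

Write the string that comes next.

Rewriting the 15 symbols of SVVISVVIVIVIIIS one by one yields IIS SV SV VI IIS SV SV VI SV VI SV VI VI VI IIS; concatenated:

IISSVSVVIIISSVSVVISVVISVVIVIVIIIS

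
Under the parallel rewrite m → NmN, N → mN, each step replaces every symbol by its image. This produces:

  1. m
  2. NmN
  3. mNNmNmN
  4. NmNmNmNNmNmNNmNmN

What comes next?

Replace each of the 17 characters of NmNmNmNNmNmNNmNmN in place — mN NmN mN NmN mN NmN mN mN NmN mN NmN mN mN NmN mN NmN mN — and concatenate.

mNNmNmNNmNmNNmNmNmNNmNmNNmNmNmNNmNmNNmNmN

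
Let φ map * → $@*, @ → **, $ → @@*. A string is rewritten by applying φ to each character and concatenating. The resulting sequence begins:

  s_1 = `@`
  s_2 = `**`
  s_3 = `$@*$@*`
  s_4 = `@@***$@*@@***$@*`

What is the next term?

Replace each of the 16 characters of @@***$@*@@***$@* in place — ** ** $@* $@* $@* @@* ** $@* ** ** $@* $@* $@* @@* ** $@* — and concatenate.

****$@*$@*$@*@@***$@*****$@*$@*$@*@@***$@*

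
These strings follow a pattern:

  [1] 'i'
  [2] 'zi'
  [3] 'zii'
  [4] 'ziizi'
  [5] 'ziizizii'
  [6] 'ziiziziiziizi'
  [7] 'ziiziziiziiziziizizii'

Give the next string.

From term 3 onward, concatenate the last term with the second-to-last: zi·i = zii, zii·zi = ziizi, …
So term 8 is ziiziziiziiziziizizii·ziiziziiziizi.

ziiziziiziiziziiziziiziiziziiziizi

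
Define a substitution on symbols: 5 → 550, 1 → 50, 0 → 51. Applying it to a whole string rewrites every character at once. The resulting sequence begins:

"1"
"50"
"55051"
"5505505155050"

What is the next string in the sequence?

Replace each of the 13 characters of 5505505155050 in place — 550 550 51 550 550 51 550 50 550 550 51 550 51 — and concatenate.

5505505155055051550505505505155051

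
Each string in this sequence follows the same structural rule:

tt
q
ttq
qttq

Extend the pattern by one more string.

From term 3 onward, concatenate the second-to-last term with the last: tt·q = ttq, q·ttq = qttq, …
So term 5 is ttq·qttq.

ttqqttq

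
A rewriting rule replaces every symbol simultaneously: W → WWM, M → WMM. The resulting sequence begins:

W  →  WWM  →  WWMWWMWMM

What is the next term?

Rewriting each symbol of WWMWWMWMM: W→WWM, W→WWM, M→WMM, W→WWM, W→WWM, M→WMM, W→WWM, M→WMM, M→WMM, which concatenates to WWM WWM WMM WWM WWM WMM WWM WMM WMM.

WWMWWMWMMWWMWWMWMMWWMWMMWMM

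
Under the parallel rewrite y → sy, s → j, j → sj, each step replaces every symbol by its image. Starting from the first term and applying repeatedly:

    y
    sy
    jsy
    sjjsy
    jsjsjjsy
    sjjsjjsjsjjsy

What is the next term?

Rewriting the 13 symbols of sjjsjjsjsjjsy one by one yields j sj sj j sj sj j sj j sj sj j sy; concatenated:

jsjsjjsjsjjsjjsjsjjsy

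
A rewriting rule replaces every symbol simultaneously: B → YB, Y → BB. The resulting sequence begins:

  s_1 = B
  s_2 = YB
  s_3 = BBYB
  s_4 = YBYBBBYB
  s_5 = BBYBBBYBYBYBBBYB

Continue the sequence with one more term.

Rewriting the 16 symbols of BBYBBBYBYBYBBBYB one by one yields YB YB BB YB YB YB BB YB BB YB BB YB YB YB BB YB; concatenated:

YBYBBBYBYBYBBBYBBBYBBBYBYBYBBBYB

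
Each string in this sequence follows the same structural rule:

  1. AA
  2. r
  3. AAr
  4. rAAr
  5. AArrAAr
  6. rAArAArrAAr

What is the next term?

AArrAArrAArAArrAAr

From term 3 onward, concatenate the second-to-last term with the last: AA·r = AAr, r·AAr = rAAr, …
Continuing: AArrAAr · rAArAArrAAr gives term 7.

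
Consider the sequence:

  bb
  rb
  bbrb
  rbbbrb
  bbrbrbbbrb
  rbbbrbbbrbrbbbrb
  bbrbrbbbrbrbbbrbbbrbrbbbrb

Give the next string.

From term 3 onward, concatenate the second-to-last term with the last: bb·rb = bbrb, rb·bbrb = rbbbrb, …
The next term joins rbbbrbbbrbrbbbrb and bbrbrbbbrbrbbbrbbbrbrbbbrb.

rbbbrbbbrbrbbbrbbbrbrbbbrbrbbbrbbbrbrbbbrb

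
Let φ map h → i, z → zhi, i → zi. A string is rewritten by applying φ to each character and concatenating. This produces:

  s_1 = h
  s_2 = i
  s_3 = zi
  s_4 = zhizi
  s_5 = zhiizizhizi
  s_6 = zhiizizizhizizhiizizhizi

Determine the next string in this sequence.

zhiizizizhizizhizizhiizizhizizhiizizizhizizhiizizhizi

φ(zhiizizizhizizhiizizhizi) expands symbol-by-symbol to zhi i zi zi zhi zi zhi zi zhi i zi zhi zi zhi i zi zi zhi zi zhi i zi zhi zi; joining the 24 pieces gives the next term.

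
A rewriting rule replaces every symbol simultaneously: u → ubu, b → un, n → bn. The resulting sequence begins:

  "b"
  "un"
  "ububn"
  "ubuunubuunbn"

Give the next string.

Expanding ubuunubuunbn: u→ubu, b→un, u→ubu, u→ubu, n→bn, u→ubu, b→un, u→ubu, u→ubu, n→bn, b→un, n→bn. Concatenated: ubu un ubu ubu bn ubu un ubu ubu bn un bn.

ubuunubuububnubuunubuububnunbn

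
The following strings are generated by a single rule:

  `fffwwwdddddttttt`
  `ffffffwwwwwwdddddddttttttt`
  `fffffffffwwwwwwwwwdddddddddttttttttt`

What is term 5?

Each string has the form f^{3n} w^{3n} d^{2n+3} t^{2n+3} (n = 1, 2, …).
Setting n = 5 gives 15, 15, 13, 13 characters in each block.

fffffffffffffffwwwwwwwwwwwwwwwdddddddddddddttttttttttttt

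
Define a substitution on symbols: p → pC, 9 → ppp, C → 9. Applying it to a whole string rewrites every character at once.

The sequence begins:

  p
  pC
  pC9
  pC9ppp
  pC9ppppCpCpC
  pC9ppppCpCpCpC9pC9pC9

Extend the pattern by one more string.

pC9ppppCpCpCpC9pC9pC9pC9ppppC9ppppC9ppp

φ(pC9ppppCpCpCpC9pC9pC9) expands symbol-by-symbol to pC 9 ppp pC pC pC pC 9 pC 9 pC 9 pC 9 ppp pC 9 ppp pC 9 ppp; joining the 21 pieces gives the next term.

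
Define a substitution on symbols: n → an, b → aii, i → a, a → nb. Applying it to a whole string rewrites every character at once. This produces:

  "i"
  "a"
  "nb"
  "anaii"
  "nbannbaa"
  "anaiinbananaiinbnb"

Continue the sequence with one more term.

φ(anaiinbananaiinbnb) expands symbol-by-symbol to nb an nb a a an aii nb an nb an nb a a an aii an aii; joining the 18 pieces gives the next term.

nbannbaaanaiinbannbannbaaanaiianaii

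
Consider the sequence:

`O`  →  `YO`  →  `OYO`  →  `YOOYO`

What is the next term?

From term 3 onward, concatenate the second-to-last term with the last: O·YO = OYO, YO·OYO = YOOYO, …
The next term joins OYO and YOOYO.

OYOYOOYO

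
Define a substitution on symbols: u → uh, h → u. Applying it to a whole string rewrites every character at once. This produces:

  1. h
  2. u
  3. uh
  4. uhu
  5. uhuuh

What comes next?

uhuuhuhu

Apply φ to uhuuh symbol by symbol: u→uh, h→u, u→uh, u→uh, h→u; joined: uh u uh uh u.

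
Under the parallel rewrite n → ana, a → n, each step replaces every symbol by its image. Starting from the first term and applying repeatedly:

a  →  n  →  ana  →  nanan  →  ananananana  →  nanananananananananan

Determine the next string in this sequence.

ananananananananananananananananananananana

Replace each of the 21 characters of nanananananananananan in place — ana n ana n ana n ana n ana n ana n ana n ana n ana n ana n ana — and concatenate.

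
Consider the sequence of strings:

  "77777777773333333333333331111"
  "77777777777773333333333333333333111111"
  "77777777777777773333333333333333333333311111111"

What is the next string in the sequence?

77777777777777777773333333333333333333333333331111111111

Term n consists of 3n+1 7's, followed by 4n+3 3's, followed by 2n-2 1's, where the shown terms are n = 3, 4, 5.
Setting n = 6 gives 19, 27, 10 characters in each block.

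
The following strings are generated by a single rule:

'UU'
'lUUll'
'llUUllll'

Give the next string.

s(k+1) = l·s(k)·ll, so each term gains l as a prefix and ll as a suffix.
One more step from llUUllll gives the answer.

lllUUllllll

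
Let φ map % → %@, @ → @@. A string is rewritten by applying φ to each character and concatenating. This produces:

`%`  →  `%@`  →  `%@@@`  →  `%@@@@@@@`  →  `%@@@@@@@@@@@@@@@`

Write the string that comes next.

Rewriting the 16 symbols of %@@@@@@@@@@@@@@@ one by one yields %@ @@ @@ @@ @@ @@ @@ @@ @@ @@ @@ @@ @@ @@ @@ @@; concatenated:

%@@@@@@@@@@@@@@@@@@@@@@@@@@@@@@@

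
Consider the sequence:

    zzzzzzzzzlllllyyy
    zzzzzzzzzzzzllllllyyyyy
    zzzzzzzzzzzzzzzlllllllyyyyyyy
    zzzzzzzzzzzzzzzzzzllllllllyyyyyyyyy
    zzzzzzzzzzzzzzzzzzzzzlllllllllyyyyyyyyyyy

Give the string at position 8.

zzzzzzzzzzzzzzzzzzzzzzzzzzzzzzllllllllllllyyyyyyyyyyyyyyyyy

The n-th term is 3n+3 z's then n+3 l's then 2n-1 y's, where the shown terms are n = 2, 3, 4, 5, 6.
Setting n = 9 gives 30, 12, 17 characters in each block.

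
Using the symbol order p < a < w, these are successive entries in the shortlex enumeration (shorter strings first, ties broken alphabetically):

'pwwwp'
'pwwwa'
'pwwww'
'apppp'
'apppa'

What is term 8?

Continuing the enumeration 3 steps past apppa: apppa → apppw → appap → (answer).

appaa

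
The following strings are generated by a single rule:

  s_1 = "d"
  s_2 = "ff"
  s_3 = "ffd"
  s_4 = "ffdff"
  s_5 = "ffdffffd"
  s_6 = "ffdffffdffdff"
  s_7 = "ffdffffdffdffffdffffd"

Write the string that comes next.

This is a Fibonacci-style word recurrence s(k) = s(k−1)·s(k−2): e.g. ff·d = ffd.
So term 8 is ffdffffdffdffffdffffd·ffdffffdffdff.

ffdffffdffdffffdffffdffdffffdffdff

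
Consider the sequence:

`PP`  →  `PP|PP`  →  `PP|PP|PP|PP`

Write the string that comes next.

s(k+1) = s(k)·|·s(k) — each term doubles the last with '|' between the halves.
Doubling PP|PP|PP|PP with '|' between the halves:

PP|PP|PP|PP|PP|PP|PP|PP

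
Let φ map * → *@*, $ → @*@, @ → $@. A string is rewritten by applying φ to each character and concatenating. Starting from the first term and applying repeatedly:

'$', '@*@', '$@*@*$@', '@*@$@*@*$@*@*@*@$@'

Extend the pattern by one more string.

$@*@*$@@*@$@*@*$@*@*@*@$@*@*$@*@*$@*@*$@@*@$@

φ(@*@$@*@*$@*@*@*@$@) expands symbol-by-symbol to $@ *@* $@ @*@ $@ *@* $@ *@* @*@ $@ *@* $@ *@* $@ *@* $@ @*@ $@; joining the 18 pieces gives the next term.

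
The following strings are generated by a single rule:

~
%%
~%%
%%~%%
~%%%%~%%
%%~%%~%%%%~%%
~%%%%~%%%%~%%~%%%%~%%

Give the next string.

From term 3 onward, concatenate the second-to-last term with the last: ~·%% = ~%%, %%·~%% = %%~%%, …
So term 8 is %%~%%~%%%%~%%·~%%%%~%%%%~%%~%%%%~%%.

%%~%%~%%%%~%%~%%%%~%%%%~%%~%%%%~%%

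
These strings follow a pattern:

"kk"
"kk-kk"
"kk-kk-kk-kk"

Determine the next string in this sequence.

Each string is two copies of the previous one joined by '-'.
Doubling kk-kk-kk-kk with '-' between the halves:

kk-kk-kk-kk-kk-kk-kk-kk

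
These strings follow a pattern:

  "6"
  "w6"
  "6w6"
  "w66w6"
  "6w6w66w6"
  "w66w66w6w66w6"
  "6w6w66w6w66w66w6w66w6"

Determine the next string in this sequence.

This is a Fibonacci-style word recurrence s(k) = s(k−2)·s(k−1): e.g. 6·w6 = 6w6.
The next term joins w66w66w6w66w6 and 6w6w66w6w66w66w6w66w6.

w66w66w6w66w66w6w66w6w66w66w6w66w6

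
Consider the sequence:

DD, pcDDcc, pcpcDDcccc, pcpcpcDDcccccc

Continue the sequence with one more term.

Each term wraps the previous one in pc on the left and cc on the right.
One more step from pcpcpcDDcccccc gives the answer.

pcpcpcpcDDcccccccc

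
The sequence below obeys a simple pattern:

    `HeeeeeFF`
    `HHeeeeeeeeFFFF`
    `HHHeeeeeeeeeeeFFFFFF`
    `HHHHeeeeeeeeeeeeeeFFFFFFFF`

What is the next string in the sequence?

HHHHHeeeeeeeeeeeeeeeeeFFFFFFFFFF

The n-th term is n H's then 3n+2 e's then 2n F's (n = 1, 2, …).
Setting n = 5 gives 5, 17, 10 characters in each block.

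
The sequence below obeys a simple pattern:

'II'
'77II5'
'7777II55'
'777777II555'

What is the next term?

Each term wraps the previous one in 77 on the left and 5 on the right.
So the next term is 77·777777II555·5.

77777777II5555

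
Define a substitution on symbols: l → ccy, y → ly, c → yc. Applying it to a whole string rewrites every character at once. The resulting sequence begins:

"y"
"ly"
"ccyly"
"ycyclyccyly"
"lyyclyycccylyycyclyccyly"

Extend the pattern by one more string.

ccylylyycccylylyycycyclyccylylyyclyycccylyycyclyccyly

Applying the rule to each of the 24 symbols of lyyclyycccylyycyclyccyly gives the pieces ccy ly ly yc ccy ly ly yc yc yc ly ccy ly ly yc ly yc ccy ly yc yc ly ccy ly, which concatenate to the answer.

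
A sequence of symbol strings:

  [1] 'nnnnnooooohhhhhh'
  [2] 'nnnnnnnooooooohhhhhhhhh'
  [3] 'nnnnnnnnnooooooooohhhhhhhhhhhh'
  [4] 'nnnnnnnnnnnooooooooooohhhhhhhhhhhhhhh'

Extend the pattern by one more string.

Reading off run lengths: n runs 5, 7, 9, 11; o runs 5, 7, 9, 11; h runs 6, 9, 12, 15 — each is linear in n (n = 1, 2, …).
Setting n = 5 gives 13, 13, 18 characters in each block.

nnnnnnnnnnnnnooooooooooooohhhhhhhhhhhhhhhhhh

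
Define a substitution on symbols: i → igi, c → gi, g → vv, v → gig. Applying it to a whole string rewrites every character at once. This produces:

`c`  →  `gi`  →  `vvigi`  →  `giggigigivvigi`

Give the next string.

Rewriting the 14 symbols of giggigigivvigi one by one yields vv igi vv vv igi vv igi vv igi gig gig igi vv igi; concatenated:

vvigivvvvigivvigivvigigiggigigivvigi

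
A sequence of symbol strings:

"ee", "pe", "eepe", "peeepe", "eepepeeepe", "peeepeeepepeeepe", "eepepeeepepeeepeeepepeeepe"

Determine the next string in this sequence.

From term 3 onward, concatenate the second-to-last term with the last: ee·pe = eepe, pe·eepe = peeepe, …
The next term joins peeepeeepepeeepe and eepepeeepepeeepeeepepeeepe.

peeepeeepepeeepeeepepeeepepeeepeeepepeeepe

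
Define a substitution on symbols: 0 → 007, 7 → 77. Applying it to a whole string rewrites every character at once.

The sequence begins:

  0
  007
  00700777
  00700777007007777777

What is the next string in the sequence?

Rewriting the 20 symbols of 00700777007007777777 one by one yields 007 007 77 007 007 77 77 77 007 007 77 007 007 77 77 77 77 77 77 77; concatenated:

007007770070077777770070077700700777777777777777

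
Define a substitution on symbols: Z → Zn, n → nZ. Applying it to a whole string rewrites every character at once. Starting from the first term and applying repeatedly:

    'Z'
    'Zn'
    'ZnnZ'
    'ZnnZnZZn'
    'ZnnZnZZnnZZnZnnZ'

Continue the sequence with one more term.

Applying the rule to each of the 16 symbols of ZnnZnZZnnZZnZnnZ gives the pieces Zn nZ nZ Zn nZ Zn Zn nZ nZ Zn Zn nZ Zn nZ nZ Zn, which concatenate to the answer.

ZnnZnZZnnZZnZnnZnZZnZnnZZnnZnZZn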